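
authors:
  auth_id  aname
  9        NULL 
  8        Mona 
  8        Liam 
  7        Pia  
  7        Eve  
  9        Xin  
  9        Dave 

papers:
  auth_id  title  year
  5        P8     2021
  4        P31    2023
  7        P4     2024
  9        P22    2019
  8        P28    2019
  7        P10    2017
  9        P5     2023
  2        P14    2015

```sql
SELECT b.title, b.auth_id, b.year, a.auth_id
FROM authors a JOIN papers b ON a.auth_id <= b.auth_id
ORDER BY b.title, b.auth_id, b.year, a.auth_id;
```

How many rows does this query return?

INNER JOIN keeps only pairs where the ON condition holds.
Matching on a.auth_id <= b.auth_id.
- a (auth_id=9) pairs with 2 row(s) of b.
- a (auth_id=8) pairs with 3 row(s) of b.
- a (auth_id=8) pairs with 3 row(s) of b.
- a (auth_id=7) pairs with 5 row(s) of b.
- a (auth_id=7) pairs with 5 row(s) of b.
- a (auth_id=9) pairs with 2 row(s) of b.
- a (auth_id=9) pairs with 2 row(s) of b.
Total: 22 rows.

22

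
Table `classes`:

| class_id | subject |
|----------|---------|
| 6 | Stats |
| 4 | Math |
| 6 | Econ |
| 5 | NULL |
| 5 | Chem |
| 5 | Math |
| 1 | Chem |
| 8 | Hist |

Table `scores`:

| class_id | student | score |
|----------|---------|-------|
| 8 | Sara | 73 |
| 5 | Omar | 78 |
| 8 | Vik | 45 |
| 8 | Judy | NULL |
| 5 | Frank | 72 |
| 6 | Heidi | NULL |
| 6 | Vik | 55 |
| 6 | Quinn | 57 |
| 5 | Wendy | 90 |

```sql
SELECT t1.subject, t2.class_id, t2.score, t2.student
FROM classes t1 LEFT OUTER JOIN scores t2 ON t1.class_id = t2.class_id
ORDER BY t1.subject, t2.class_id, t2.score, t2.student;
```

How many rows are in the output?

20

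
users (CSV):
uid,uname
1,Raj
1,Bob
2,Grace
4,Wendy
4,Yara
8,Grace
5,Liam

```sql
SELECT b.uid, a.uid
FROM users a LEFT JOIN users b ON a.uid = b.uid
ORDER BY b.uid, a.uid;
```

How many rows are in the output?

LEFT JOIN keeps every row from `users a`; unmatched rows get NULL for `users b`'s columns.
Matching on a.uid = b.uid.
- a[0] uid=1 → 2 match(es) in b → 2 row(s).
- a[1] uid=1 → 2 match(es) in b → 2 row(s).
- a[2] uid=2 → 1 match(es) in b → 1 row(s).
- a[3] uid=4 → 2 match(es) in b → 2 row(s).
- a[4] uid=4 → 2 match(es) in b → 2 row(s).
- a[5] uid=8 → 1 match(es) in b → 1 row(s).
- a[6] uid=5 → 1 match(es) in b → 1 row(s).
Total: 11 rows.

11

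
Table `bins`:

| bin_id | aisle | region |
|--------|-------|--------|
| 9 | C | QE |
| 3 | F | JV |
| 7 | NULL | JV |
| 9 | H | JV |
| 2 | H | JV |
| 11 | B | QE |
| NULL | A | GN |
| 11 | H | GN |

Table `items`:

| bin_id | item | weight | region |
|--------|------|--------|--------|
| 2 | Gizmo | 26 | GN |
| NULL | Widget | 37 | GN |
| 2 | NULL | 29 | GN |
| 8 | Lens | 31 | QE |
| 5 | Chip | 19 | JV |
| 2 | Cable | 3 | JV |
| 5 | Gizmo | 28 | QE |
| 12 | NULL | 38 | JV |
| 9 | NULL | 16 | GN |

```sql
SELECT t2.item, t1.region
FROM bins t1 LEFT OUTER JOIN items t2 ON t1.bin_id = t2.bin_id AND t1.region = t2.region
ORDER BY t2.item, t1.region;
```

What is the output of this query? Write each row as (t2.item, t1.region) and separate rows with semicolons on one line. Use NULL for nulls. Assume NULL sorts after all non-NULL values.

(Cable, JV); (NULL, GN); (NULL, GN); (NULL, JV); (NULL, JV); (NULL, JV); (NULL, QE); (NULL, QE)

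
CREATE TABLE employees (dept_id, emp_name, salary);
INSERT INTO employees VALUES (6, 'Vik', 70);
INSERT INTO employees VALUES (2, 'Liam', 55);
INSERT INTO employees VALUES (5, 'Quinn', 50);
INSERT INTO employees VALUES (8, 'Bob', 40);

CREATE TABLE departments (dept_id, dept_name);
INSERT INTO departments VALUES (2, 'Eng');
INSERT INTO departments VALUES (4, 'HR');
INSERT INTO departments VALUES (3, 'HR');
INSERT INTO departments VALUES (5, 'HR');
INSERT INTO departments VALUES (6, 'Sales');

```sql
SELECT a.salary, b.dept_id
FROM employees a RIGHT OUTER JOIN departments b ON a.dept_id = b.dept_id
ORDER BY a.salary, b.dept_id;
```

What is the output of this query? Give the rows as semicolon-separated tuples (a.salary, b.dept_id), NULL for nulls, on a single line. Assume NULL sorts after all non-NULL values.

(50, 5); (55, 2); (70, 6); (NULL, 3); (NULL, 4)

RIGHT JOIN keeps every row from `departments`; unmatched rows get NULL for `employees`'s columns.
Matching on a.dept_id = b.dept_id.
- a (dept_id=6) pairs with 1 row(s) of b.
- a (dept_id=2) pairs with 1 row(s) of b.
- a (dept_id=5) pairs with 1 row(s) of b.
- a (dept_id=8) has no partner in b.
- plus 2 unmatched b row(s), each kept with NULL a columns.
After projecting and ordering:
a.salary | b.dept_id
50 | 5
55 | 2
70 | 6
NULL | 3
NULL | 4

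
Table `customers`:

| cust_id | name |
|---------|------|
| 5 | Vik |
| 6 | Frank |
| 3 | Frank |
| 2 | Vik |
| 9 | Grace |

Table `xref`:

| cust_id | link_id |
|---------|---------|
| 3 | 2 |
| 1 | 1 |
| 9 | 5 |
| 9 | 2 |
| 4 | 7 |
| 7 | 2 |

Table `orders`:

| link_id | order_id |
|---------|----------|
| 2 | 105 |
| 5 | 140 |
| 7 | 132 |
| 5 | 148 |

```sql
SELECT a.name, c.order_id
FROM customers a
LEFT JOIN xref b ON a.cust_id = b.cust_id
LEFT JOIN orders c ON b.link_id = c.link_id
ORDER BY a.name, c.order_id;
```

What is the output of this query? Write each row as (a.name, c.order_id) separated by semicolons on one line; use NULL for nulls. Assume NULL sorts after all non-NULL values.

Step 1 — a LEFT JOIN b on cust_id → 6 row(s).
Then LEFT JOIN `orders c` on link_id: each of those 6 rows is kept; rows whose b.link_id has no match in c get NULL for c's columns.

(Frank, 105); (Frank, NULL); (Grace, 105); (Grace, 140); (Grace, 148); (Vik, NULL); (Vik, NULL)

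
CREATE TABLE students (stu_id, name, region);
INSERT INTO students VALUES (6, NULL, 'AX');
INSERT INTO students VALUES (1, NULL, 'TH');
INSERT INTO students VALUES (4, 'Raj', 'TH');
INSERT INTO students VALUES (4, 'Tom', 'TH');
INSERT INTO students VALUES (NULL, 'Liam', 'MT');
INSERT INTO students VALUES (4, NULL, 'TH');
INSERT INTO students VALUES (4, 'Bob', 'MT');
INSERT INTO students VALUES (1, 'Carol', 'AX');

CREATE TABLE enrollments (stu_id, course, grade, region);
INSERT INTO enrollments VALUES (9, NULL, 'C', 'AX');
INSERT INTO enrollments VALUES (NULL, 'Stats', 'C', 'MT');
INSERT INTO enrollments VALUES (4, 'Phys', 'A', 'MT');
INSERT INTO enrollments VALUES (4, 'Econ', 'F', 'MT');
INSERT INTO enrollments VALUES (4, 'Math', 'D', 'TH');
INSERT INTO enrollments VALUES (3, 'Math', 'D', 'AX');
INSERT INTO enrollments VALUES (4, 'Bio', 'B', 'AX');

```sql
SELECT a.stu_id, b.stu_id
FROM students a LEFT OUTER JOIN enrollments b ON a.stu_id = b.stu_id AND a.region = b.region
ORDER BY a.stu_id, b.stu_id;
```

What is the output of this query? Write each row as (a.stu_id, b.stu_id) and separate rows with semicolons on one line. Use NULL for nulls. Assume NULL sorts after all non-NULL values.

LEFT JOIN keeps every row from `students`; unmatched rows get NULL for `enrollments`'s columns.
Matching on a.stu_id = b.stu_id AND a.region = b.region. A NULL in a compared column never satisfies the condition.
- stu_id=6, region=AX: no b row matches, row kept with b columns NULL.
- stu_id=1, region=TH: no b row matches, row kept with b columns NULL.
- stu_id=4, region=TH: 1 matching b row(s), so 1 row(s) emitted.
- stu_id=4, region=TH: 1 matching b row(s), so 1 row(s) emitted.
- stu_id=NULL, region=MT: no b row matches, row kept with b columns NULL.
- stu_id=4, region=TH: 1 matching b row(s), so 1 row(s) emitted.
- stu_id=4, region=MT: 2 matching b row(s), so 2 row(s) emitted.
- stu_id=1, region=AX: no b row matches, row kept with b columns NULL.
After projecting and ordering:
a.stu_id | b.stu_id
1 | NULL
1 | NULL
4 | 4
4 | 4
4 | 4
4 | 4
4 | 4
6 | NULL
NULL | NULL

(1, NULL); (1, NULL); (4, 4); (4, 4); (4, 4); (4, 4); (4, 4); (6, NULL); (NULL, NULL)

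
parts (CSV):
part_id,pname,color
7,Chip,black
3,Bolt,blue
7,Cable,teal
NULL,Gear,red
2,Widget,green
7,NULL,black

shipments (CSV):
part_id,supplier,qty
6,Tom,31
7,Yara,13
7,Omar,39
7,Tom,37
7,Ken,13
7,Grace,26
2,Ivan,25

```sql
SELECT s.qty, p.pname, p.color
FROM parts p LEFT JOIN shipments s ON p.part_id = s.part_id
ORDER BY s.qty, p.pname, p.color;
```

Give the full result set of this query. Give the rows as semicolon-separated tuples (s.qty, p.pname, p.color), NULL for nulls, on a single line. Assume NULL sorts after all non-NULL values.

(13, Cable, teal); (13, Cable, teal); (13, Chip, black); (13, Chip, black); (13, NULL, black); (13, NULL, black); (25, Widget, green); (26, Cable, teal); (26, Chip, black); (26, NULL, black); (37, Cable, teal); (37, Chip, black); (37, NULL, black); (39, Cable, teal); (39, Chip, black); (39, NULL, black); (NULL, Bolt, blue); (NULL, Gear, red)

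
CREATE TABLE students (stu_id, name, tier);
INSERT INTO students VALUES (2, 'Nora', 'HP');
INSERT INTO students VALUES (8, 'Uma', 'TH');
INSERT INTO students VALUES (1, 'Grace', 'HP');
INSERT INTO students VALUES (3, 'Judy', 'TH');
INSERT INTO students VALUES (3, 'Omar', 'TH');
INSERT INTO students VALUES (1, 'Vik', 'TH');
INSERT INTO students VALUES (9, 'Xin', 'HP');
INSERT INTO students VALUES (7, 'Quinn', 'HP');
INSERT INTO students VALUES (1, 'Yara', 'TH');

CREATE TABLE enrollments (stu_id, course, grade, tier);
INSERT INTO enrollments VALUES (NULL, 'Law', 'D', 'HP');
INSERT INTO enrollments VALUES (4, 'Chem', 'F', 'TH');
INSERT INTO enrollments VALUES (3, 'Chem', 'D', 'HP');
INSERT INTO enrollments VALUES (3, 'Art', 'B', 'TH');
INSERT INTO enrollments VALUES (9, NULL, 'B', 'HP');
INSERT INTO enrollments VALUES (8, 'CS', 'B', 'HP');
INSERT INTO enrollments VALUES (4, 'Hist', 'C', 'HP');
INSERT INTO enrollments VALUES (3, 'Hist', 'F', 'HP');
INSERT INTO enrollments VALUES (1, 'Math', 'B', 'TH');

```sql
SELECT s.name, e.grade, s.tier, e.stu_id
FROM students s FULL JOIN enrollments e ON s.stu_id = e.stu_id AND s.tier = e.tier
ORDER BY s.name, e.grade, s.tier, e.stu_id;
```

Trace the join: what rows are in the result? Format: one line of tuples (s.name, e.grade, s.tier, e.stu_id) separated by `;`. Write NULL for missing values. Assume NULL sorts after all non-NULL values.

(Grace, NULL, HP, NULL); (Judy, B, TH, 3); (Nora, NULL, HP, NULL); (Omar, B, TH, 3); (Quinn, NULL, HP, NULL); (Uma, NULL, TH, NULL); (Vik, B, TH, 1); (Xin, B, HP, 9); (Yara, B, TH, 1); (NULL, B, NULL, 8); (NULL, C, NULL, 4); (NULL, D, NULL, 3); (NULL, D, NULL, NULL); (NULL, F, NULL, 3); (NULL, F, NULL, 4)

FULL OUTER JOIN keeps every row from both sides; unmatched rows get NULL for the other side's columns.
Matching on s.stu_id = e.stu_id AND s.tier = e.tier. A NULL in a compared column never satisfies the condition.
Matched pairs: 5; unmatched s rows kept: 4; unmatched e rows kept: 6.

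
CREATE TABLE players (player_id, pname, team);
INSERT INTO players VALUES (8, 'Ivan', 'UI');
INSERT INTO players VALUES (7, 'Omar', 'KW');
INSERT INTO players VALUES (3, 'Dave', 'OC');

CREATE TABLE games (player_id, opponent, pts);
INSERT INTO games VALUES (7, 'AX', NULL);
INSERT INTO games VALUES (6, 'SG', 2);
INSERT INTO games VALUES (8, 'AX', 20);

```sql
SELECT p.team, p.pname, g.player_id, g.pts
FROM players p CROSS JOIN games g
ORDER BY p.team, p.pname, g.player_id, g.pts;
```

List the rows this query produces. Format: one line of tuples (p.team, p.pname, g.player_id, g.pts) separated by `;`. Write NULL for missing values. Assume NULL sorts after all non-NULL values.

CROSS JOIN pairs every row of `players` with every row of `games`: 3 × 3 = 9 rows.

(KW, Omar, 6, 2); (KW, Omar, 7, NULL); (KW, Omar, 8, 20); (OC, Dave, 6, 2); (OC, Dave, 7, NULL); (OC, Dave, 8, 20); (UI, Ivan, 6, 2); (UI, Ivan, 7, NULL); (UI, Ivan, 8, 20)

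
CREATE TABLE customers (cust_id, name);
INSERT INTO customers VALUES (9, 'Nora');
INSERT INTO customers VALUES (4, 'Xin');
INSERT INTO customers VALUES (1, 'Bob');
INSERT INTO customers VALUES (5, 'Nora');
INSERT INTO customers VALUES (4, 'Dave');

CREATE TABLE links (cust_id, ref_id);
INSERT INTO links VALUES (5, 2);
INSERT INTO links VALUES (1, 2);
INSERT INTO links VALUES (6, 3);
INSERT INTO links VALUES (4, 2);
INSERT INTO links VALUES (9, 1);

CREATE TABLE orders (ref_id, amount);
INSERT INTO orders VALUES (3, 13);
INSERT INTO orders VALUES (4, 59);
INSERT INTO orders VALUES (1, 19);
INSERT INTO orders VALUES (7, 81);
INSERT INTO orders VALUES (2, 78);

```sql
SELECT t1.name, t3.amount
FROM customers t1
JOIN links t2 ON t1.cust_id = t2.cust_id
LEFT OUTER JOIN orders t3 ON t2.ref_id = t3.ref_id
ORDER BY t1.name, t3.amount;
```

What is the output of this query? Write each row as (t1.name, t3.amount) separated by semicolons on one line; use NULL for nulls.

(Bob, 78); (Dave, 78); (Nora, 19); (Nora, 78); (Xin, 78)

Joins associate left-to-right: customers INNER JOIN links on cust_id gives 5 intermediate row(s).
Then LEFT JOIN `orders t3` on ref_id: each of those 5 rows is kept; rows whose t2.ref_id has no match in t3 get NULL for t3's columns.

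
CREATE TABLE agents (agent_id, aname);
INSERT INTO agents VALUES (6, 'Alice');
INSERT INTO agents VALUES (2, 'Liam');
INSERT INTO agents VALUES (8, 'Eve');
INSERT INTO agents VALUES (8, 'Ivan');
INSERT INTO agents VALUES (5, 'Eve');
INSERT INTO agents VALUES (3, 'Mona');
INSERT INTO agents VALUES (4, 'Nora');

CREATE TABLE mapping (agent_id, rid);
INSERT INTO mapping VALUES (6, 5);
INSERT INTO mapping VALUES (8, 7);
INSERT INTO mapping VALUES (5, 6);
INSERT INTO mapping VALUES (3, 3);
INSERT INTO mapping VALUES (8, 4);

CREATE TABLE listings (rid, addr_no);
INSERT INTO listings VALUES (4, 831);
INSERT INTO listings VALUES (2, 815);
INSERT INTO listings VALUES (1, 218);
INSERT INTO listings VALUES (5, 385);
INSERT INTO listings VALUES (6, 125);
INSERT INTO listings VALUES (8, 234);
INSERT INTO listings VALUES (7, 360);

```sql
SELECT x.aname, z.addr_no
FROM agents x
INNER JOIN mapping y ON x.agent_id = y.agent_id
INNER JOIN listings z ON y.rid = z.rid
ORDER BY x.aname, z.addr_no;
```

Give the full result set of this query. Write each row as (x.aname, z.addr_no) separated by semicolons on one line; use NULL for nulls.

Joins associate left-to-right: agents INNER JOIN mapping on agent_id gives 7 intermediate row(s).
Then INNER JOIN `listings z` on rid: keep only rows whose y.rid appears in z.

(Alice, 385); (Eve, 125); (Eve, 360); (Eve, 831); (Ivan, 360); (Ivan, 831)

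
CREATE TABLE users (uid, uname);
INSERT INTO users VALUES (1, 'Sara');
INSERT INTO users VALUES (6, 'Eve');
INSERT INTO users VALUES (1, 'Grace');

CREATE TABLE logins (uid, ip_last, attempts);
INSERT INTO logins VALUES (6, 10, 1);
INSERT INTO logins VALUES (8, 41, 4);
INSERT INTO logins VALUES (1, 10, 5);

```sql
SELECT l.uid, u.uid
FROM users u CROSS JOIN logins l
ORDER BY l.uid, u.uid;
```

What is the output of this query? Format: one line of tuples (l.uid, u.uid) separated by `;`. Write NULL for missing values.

(1, 1); (1, 1); (1, 6); (6, 1); (6, 1); (6, 6); (8, 1); (8, 1); (8, 6)

CROSS JOIN pairs every row of `users` with every row of `logins`: 3 × 3 = 9 rows.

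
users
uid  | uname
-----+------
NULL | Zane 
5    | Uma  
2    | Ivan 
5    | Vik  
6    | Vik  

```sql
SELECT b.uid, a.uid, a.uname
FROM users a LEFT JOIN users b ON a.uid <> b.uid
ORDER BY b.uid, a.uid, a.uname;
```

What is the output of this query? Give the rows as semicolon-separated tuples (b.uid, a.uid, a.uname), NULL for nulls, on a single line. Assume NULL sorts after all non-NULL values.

LEFT JOIN keeps every row from `users a`; unmatched rows get NULL for `users b`'s columns.
Matching on a.uid <> b.uid. A NULL in a compared column never satisfies the condition.
Matched pairs: 10; unmatched a rows kept: 1.

(2, 5, Uma); (2, 5, Vik); (2, 6, Vik); (5, 2, Ivan); (5, 2, Ivan); (5, 6, Vik); (5, 6, Vik); (6, 2, Ivan); (6, 5, Uma); (6, 5, Vik); (NULL, NULL, Zane)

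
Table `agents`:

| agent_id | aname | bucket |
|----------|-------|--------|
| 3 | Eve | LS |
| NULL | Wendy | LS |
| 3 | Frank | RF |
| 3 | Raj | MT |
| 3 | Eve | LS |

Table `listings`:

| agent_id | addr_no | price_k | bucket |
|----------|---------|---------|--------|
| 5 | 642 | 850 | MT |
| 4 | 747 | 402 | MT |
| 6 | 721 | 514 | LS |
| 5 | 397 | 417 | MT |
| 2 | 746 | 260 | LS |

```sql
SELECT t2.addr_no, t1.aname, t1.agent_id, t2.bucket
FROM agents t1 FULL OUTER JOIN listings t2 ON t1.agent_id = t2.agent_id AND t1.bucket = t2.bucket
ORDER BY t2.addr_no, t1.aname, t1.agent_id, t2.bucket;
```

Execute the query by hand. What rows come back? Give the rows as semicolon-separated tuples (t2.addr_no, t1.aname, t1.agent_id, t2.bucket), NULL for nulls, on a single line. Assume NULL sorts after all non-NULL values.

(397, NULL, NULL, MT); (642, NULL, NULL, MT); (721, NULL, NULL, LS); (746, NULL, NULL, LS); (747, NULL, NULL, MT); (NULL, Eve, 3, NULL); (NULL, Eve, 3, NULL); (NULL, Frank, 3, NULL); (NULL, Raj, 3, NULL); (NULL, Wendy, NULL, NULL)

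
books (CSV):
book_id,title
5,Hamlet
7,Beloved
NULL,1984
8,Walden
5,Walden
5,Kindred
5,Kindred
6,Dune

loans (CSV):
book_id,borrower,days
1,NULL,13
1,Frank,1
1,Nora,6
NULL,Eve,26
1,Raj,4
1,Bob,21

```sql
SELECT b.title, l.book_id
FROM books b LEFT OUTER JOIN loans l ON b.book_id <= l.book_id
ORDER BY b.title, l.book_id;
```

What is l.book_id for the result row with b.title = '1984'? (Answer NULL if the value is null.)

LEFT JOIN keeps every row from `books`; unmatched rows get NULL for `loans`'s columns.
Matching on b.book_id <= l.book_id. A NULL in a compared column never satisfies the condition.
- book_id=5: no l row matches, row kept with l columns NULL.
- book_id=7: no l row matches, row kept with l columns NULL.
- book_id=NULL: no l row matches, row kept with l columns NULL.
- book_id=8: no l row matches, row kept with l columns NULL.
- book_id=5: no l row matches, row kept with l columns NULL.
- book_id=5: no l row matches, row kept with l columns NULL.
- book_id=5: no l row matches, row kept with l columns NULL.
- book_id=6: no l row matches, row kept with l columns NULL.

NULL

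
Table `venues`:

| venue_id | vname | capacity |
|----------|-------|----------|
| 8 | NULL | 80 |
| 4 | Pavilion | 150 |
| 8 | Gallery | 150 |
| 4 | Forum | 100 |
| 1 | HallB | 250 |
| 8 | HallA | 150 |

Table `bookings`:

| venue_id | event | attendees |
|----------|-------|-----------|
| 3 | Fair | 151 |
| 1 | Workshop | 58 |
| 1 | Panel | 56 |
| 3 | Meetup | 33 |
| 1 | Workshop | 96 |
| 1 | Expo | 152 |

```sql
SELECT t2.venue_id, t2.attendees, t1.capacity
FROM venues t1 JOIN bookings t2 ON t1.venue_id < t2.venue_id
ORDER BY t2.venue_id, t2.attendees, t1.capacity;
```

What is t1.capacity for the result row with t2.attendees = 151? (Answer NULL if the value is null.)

INNER JOIN keeps only pairs where the ON condition holds.
Matching on t1.venue_id < t2.venue_id.
- venue_id=8: no matching t2 row, dropped.
- venue_id=4: no matching t2 row, dropped.
- venue_id=8: no matching t2 row, dropped.
- venue_id=4: no matching t2 row, dropped.
- venue_id=1: 2 matching t2 row(s), so 2 row(s) emitted.
- venue_id=8: no matching t2 row, dropped.

250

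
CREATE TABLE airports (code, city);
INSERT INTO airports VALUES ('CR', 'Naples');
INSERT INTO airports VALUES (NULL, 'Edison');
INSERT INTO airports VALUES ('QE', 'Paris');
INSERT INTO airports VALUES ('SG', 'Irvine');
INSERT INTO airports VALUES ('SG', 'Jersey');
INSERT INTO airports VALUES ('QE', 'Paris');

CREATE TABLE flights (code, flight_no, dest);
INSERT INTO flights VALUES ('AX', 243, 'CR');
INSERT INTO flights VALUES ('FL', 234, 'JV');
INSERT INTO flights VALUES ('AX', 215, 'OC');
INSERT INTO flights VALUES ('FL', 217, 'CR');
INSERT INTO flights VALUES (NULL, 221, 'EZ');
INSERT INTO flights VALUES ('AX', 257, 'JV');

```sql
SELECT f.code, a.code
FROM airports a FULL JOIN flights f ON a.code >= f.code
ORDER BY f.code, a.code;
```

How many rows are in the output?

FULL OUTER JOIN keeps every row from both sides; unmatched rows get NULL for the other side's columns.
Matching on a.code >= f.code. A NULL in a compared column never satisfies the condition.
- a (code=CR) pairs with 3 row(s) of f.
- a (code=NULL) has no partner → padded with NULL.
- a (code=QE) pairs with 5 row(s) of f.
- a (code=SG) pairs with 5 row(s) of f.
- a (code=SG) pairs with 5 row(s) of f.
- a (code=QE) pairs with 5 row(s) of f.
- 1 f row(s) had no a match → kept, a columns NULL.
Total: 23 matched + 2 padded = 25 rows.

25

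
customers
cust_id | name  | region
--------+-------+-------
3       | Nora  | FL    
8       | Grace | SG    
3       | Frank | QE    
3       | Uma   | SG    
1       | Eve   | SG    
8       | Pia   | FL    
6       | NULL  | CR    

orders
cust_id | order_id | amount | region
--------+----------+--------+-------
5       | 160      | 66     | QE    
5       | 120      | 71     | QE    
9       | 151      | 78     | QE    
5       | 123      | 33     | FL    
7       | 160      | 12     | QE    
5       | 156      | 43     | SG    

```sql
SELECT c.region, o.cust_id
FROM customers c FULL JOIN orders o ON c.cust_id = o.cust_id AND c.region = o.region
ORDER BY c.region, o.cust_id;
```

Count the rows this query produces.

13

FULL OUTER JOIN keeps every row from both sides; unmatched rows get NULL for the other side's columns.
Matching on c.cust_id = o.cust_id AND c.region = o.region.
Matched pairs: 0; unmatched c rows kept: 7; unmatched o rows kept: 6.
Total: 0 matched + 13 padded = 13 rows.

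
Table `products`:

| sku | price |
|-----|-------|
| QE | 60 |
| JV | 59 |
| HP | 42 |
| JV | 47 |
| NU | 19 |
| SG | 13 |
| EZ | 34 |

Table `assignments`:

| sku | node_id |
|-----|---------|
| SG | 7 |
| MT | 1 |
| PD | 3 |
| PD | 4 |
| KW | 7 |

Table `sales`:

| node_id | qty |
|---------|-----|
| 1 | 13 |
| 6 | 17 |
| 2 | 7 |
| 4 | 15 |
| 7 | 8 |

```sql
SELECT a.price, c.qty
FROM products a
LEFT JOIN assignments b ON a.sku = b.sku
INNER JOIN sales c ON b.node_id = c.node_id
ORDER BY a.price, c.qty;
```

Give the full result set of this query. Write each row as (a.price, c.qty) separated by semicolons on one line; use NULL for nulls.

(13, 8)

Step 1 — a LEFT JOIN b on sku → 7 row(s).
Then INNER JOIN `sales c` on node_id: keep only rows whose b.node_id appears in c.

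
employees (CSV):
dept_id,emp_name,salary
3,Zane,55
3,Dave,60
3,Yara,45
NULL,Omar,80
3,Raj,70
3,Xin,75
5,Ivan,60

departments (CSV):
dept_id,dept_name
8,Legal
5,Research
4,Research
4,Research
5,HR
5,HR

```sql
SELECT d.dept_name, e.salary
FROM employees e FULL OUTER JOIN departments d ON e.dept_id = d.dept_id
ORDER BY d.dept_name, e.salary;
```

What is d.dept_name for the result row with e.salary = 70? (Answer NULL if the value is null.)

FULL OUTER JOIN keeps every row from both sides; unmatched rows get NULL for the other side's columns.
Matching on e.dept_id = d.dept_id. A NULL in a compared column never satisfies the condition.
- e[0] dept_id=3 → no match; kept with NULLs on the d side.
- e[1] dept_id=3 → no match; kept with NULLs on the d side.
- e[2] dept_id=3 → no match; kept with NULLs on the d side.
- e[3] dept_id=NULL → no match; kept with NULLs on the d side.
- e[4] dept_id=3 → no match; kept with NULLs on the d side.
- e[5] dept_id=3 → no match; kept with NULLs on the d side.
- e[6] dept_id=5 → 3 match(es) in d → 3 row(s).
- plus 3 unmatched d row(s), each kept with NULL e columns.

NULL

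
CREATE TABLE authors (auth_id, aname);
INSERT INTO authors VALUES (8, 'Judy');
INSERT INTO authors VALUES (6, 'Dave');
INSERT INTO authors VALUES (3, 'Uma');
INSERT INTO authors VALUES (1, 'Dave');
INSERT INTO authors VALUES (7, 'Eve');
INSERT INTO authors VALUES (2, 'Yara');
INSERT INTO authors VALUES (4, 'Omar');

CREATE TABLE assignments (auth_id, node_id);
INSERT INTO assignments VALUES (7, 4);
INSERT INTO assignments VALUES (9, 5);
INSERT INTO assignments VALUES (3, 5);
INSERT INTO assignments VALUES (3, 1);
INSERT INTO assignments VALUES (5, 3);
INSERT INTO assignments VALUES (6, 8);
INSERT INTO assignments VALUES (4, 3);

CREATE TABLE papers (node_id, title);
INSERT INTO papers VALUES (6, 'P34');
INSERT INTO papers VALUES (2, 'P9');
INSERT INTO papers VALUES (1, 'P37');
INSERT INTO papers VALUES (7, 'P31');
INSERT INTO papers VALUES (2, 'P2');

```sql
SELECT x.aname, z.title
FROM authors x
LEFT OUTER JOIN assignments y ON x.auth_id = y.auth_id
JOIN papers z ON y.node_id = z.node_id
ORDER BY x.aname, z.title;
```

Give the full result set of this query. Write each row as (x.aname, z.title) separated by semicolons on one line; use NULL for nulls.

(Uma, P37)

Step 1 — x LEFT JOIN y on auth_id → 8 row(s).
Then INNER JOIN `papers z` on node_id: keep only rows whose y.node_id appears in z.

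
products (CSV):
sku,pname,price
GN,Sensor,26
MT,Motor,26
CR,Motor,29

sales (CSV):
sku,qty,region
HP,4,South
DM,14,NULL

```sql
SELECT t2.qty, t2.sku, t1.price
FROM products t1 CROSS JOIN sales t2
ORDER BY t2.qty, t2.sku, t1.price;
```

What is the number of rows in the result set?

CROSS JOIN pairs every row of `products` with every row of `sales`: 3 × 2 = 6 rows.

6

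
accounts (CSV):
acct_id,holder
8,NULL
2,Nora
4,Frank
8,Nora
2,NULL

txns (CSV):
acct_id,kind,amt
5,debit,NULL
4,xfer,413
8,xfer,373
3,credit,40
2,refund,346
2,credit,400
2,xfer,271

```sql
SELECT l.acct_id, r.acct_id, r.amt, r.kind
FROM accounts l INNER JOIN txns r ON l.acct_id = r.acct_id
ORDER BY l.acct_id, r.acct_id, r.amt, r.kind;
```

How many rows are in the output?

INNER JOIN keeps only pairs where the ON condition holds.
Matching on l.acct_id = r.acct_id.
- l[0] acct_id=8 → 1 match(es) in r → 1 row(s).
- l[1] acct_id=2 → 3 match(es) in r → 3 row(s).
- l[2] acct_id=4 → 1 match(es) in r → 1 row(s).
- l[3] acct_id=8 → 1 match(es) in r → 1 row(s).
- l[4] acct_id=2 → 3 match(es) in r → 3 row(s).
Total: 9 rows.

9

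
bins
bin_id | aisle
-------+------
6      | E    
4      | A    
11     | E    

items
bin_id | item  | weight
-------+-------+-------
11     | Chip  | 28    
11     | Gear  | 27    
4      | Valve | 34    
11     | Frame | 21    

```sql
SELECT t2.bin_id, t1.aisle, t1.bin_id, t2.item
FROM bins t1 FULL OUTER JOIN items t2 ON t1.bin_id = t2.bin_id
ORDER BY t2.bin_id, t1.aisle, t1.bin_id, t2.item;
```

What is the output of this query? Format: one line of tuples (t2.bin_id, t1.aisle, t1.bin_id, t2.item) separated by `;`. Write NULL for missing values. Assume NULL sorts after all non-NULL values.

(4, A, 4, Valve); (11, E, 11, Chip); (11, E, 11, Frame); (11, E, 11, Gear); (NULL, E, 6, NULL)

FULL OUTER JOIN keeps every row from both sides; unmatched rows get NULL for the other side's columns.
Matching on t1.bin_id = t2.bin_id.
- bin_id=6: no t2 row matches, row kept with t2 columns NULL.
- bin_id=4: 1 matching t2 row(s), so 1 row(s) emitted.
- bin_id=11: 3 matching t2 row(s), so 3 row(s) emitted.
After projecting and ordering:
t2.bin_id | t1.aisle | t1.bin_id | t2.item
4 | A | 4 | Valve
11 | E | 11 | Chip
11 | E | 11 | Frame
11 | E | 11 | Gear
NULL | E | 6 | NULL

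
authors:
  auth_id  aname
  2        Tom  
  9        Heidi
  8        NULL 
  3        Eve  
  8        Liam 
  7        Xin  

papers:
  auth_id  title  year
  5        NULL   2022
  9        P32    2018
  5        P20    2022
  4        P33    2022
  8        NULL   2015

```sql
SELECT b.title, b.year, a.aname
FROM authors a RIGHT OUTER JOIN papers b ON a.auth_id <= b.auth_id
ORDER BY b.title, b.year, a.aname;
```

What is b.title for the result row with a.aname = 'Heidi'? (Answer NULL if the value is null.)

P32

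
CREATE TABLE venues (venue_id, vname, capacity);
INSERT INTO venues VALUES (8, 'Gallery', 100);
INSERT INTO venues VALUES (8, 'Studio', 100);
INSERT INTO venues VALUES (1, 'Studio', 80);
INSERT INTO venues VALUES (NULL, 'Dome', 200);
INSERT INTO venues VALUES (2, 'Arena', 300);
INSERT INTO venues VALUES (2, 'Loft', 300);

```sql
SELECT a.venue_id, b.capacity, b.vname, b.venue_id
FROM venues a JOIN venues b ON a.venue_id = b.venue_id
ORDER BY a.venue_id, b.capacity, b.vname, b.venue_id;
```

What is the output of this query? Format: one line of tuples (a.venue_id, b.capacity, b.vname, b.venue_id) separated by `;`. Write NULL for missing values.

(1, 80, Studio, 1); (2, 300, Arena, 2); (2, 300, Arena, 2); (2, 300, Loft, 2); (2, 300, Loft, 2); (8, 100, Gallery, 8); (8, 100, Gallery, 8); (8, 100, Studio, 8); (8, 100, Studio, 8)

INNER JOIN keeps only pairs where the ON condition holds.
Matching on a.venue_id = b.venue_id. A NULL in a compared column never satisfies the condition.
- a[0] venue_id=8 → 2 match(es) in b → 2 row(s).
- a[1] venue_id=8 → 2 match(es) in b → 2 row(s).
- a[2] venue_id=1 → 1 match(es) in b → 1 row(s).
- a[3] venue_id=NULL → no match; dropped.
- a[4] venue_id=2 → 2 match(es) in b → 2 row(s).
- a[5] venue_id=2 → 2 match(es) in b → 2 row(s).
After projecting and ordering:
a.venue_id | b.capacity | b.vname | b.venue_id
1 | 80 | Studio | 1
2 | 300 | Arena | 2
2 | 300 | Arena | 2
2 | 300 | Loft | 2
2 | 300 | Loft | 2
8 | 100 | Gallery | 8
8 | 100 | Gallery | 8
8 | 100 | Studio | 8
8 | 100 | Studio | 8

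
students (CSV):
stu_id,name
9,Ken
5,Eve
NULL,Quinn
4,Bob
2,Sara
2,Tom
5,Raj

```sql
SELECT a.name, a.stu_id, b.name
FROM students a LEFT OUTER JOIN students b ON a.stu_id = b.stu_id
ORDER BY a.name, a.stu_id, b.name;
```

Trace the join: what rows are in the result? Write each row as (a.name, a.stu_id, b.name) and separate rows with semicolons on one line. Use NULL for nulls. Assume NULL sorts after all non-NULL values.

LEFT JOIN keeps every row from `students a`; unmatched rows get NULL for `students b`'s columns.
Matching on a.stu_id = b.stu_id. A NULL in a compared column never satisfies the condition.
- stu_id=9: 1 matching b row(s), so 1 row(s) emitted.
- stu_id=5: 2 matching b row(s), so 2 row(s) emitted.
- stu_id=NULL: no b row matches, row kept with b columns NULL.
- stu_id=4: 1 matching b row(s), so 1 row(s) emitted.
- stu_id=2: 2 matching b row(s), so 2 row(s) emitted.
- stu_id=2: 2 matching b row(s), so 2 row(s) emitted.
- stu_id=5: 2 matching b row(s), so 2 row(s) emitted.

(Bob, 4, Bob); (Eve, 5, Eve); (Eve, 5, Raj); (Ken, 9, Ken); (Quinn, NULL, NULL); (Raj, 5, Eve); (Raj, 5, Raj); (Sara, 2, Sara); (Sara, 2, Tom); (Tom, 2, Sara); (Tom, 2, Tom)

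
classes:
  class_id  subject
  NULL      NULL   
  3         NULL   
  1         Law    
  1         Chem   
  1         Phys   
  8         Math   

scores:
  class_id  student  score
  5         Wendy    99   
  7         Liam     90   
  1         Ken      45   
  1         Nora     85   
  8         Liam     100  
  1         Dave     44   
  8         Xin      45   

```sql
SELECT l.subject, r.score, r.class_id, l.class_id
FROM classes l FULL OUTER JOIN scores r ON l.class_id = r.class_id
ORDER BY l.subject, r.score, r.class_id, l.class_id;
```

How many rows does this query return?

15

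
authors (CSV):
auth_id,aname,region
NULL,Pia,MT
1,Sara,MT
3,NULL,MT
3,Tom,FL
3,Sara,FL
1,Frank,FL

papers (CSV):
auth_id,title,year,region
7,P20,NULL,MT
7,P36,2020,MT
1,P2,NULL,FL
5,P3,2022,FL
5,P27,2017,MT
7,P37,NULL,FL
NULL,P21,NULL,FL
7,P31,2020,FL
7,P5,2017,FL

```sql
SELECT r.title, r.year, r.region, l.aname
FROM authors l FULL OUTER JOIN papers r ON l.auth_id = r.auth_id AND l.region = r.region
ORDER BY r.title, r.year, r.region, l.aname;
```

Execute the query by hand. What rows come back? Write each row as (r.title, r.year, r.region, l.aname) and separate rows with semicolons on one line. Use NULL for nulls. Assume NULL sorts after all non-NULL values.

FULL OUTER JOIN keeps every row from both sides; unmatched rows get NULL for the other side's columns.
Matching on l.auth_id = r.auth_id AND l.region = r.region. A NULL in a compared column never satisfies the condition.
Matched pairs: 1; unmatched l rows kept: 5; unmatched r rows kept: 8.

(P2, NULL, FL, Frank); (P20, NULL, MT, NULL); (P21, NULL, FL, NULL); (P27, 2017, MT, NULL); (P3, 2022, FL, NULL); (P31, 2020, FL, NULL); (P36, 2020, MT, NULL); (P37, NULL, FL, NULL); (P5, 2017, FL, NULL); (NULL, NULL, NULL, Pia); (NULL, NULL, NULL, Sara); (NULL, NULL, NULL, Sara); (NULL, NULL, NULL, Tom); (NULL, NULL, NULL, NULL)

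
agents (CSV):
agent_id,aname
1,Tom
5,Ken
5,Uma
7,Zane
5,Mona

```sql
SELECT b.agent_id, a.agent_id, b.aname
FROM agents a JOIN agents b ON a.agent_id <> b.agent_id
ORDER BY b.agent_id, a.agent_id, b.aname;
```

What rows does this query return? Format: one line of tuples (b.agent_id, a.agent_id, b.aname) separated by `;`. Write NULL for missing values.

INNER JOIN keeps only pairs where the ON condition holds.
Matching on a.agent_id <> b.agent_id.
- agent_id=1: 4 matching b row(s), so 4 row(s) emitted.
- agent_id=5: 2 matching b row(s), so 2 row(s) emitted.
- agent_id=5: 2 matching b row(s), so 2 row(s) emitted.
- agent_id=7: 4 matching b row(s), so 4 row(s) emitted.
- agent_id=5: 2 matching b row(s), so 2 row(s) emitted.

(1, 5, Tom); (1, 5, Tom); (1, 5, Tom); (1, 7, Tom); (5, 1, Ken); (5, 1, Mona); (5, 1, Uma); (5, 7, Ken); (5, 7, Mona); (5, 7, Uma); (7, 1, Zane); (7, 5, Zane); (7, 5, Zane); (7, 5, Zane)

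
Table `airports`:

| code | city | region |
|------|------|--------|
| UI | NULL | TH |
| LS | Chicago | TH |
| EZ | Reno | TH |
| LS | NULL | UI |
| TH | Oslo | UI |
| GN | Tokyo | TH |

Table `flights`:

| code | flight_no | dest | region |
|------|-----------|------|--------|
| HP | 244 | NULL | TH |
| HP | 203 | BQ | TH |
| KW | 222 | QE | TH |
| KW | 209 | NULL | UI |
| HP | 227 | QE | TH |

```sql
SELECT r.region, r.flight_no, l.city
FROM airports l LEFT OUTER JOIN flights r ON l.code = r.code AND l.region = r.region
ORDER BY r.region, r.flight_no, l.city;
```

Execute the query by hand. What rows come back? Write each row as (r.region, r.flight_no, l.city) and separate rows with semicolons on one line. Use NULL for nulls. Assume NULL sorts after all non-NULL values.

LEFT JOIN keeps every row from `airports`; unmatched rows get NULL for `flights`'s columns.
Matching on l.code = r.code AND l.region = r.region.
Matched pairs: 0; unmatched l rows kept: 6.

(NULL, NULL, Chicago); (NULL, NULL, Oslo); (NULL, NULL, Reno); (NULL, NULL, Tokyo); (NULL, NULL, NULL); (NULL, NULL, NULL)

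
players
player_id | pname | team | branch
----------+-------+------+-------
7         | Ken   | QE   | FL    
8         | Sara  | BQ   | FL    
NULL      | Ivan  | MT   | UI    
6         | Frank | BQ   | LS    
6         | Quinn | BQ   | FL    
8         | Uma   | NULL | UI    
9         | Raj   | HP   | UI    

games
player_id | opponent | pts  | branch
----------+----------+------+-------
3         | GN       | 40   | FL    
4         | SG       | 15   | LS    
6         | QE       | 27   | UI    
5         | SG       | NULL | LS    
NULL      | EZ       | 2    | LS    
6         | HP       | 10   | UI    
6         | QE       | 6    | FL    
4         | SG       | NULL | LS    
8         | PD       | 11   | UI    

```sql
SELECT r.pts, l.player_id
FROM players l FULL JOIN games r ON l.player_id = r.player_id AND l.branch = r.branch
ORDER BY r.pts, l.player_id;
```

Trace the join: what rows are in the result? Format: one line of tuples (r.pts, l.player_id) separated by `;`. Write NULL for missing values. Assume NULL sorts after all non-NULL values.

(2, NULL); (6, 6); (10, NULL); (11, 8); (15, NULL); (27, NULL); (40, NULL); (NULL, 6); (NULL, 7); (NULL, 8); (NULL, 9); (NULL, NULL); (NULL, NULL); (NULL, NULL)

FULL OUTER JOIN keeps every row from both sides; unmatched rows get NULL for the other side's columns.
Matching on l.player_id = r.player_id AND l.branch = r.branch. A NULL in a compared column never satisfies the condition.
- l (player_id=7, branch=FL) has no partner → padded with NULL.
- l (player_id=8, branch=FL) has no partner → padded with NULL.
- l (player_id=NULL, branch=UI) has no partner → padded with NULL.
- l (player_id=6, branch=LS) has no partner → padded with NULL.
- l (player_id=6, branch=FL) pairs with 1 row(s) of r.
- l (player_id=8, branch=UI) pairs with 1 row(s) of r.
- l (player_id=9, branch=UI) has no partner → padded with NULL.
- plus 7 unmatched r row(s), each kept with NULL l columns.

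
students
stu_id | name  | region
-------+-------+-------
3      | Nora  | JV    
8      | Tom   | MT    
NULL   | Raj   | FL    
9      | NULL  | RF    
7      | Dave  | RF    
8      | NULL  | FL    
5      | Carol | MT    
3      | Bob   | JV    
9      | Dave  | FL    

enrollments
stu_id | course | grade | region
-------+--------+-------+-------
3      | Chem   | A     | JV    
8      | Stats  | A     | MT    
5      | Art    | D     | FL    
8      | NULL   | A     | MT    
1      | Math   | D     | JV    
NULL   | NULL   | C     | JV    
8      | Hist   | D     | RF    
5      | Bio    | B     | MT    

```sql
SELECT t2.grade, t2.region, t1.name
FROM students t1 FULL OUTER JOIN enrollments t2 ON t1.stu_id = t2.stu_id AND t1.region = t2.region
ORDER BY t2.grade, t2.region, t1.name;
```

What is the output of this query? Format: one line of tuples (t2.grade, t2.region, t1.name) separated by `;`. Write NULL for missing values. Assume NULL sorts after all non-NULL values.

FULL OUTER JOIN keeps every row from both sides; unmatched rows get NULL for the other side's columns.
Matching on t1.stu_id = t2.stu_id AND t1.region = t2.region. A NULL in a compared column never satisfies the condition.
- stu_id=3, region=JV: 1 matching t2 row(s), so 1 row(s) emitted.
- stu_id=8, region=MT: 2 matching t2 row(s), so 2 row(s) emitted.
- stu_id=NULL, region=FL: no t2 row matches, row kept with t2 columns NULL.
- stu_id=9, region=RF: no t2 row matches, row kept with t2 columns NULL.
- stu_id=7, region=RF: no t2 row matches, row kept with t2 columns NULL.
- stu_id=8, region=FL: no t2 row matches, row kept with t2 columns NULL.
- stu_id=5, region=MT: 1 matching t2 row(s), so 1 row(s) emitted.
- stu_id=3, region=JV: 1 matching t2 row(s), so 1 row(s) emitted.
- stu_id=9, region=FL: no t2 row matches, row kept with t2 columns NULL.
- 4 t2 row(s) had no t1 match → kept, t1 columns NULL.

(A, JV, Bob); (A, JV, Nora); (A, MT, Tom); (A, MT, Tom); (B, MT, Carol); (C, JV, NULL); (D, FL, NULL); (D, JV, NULL); (D, RF, NULL); (NULL, NULL, Dave); (NULL, NULL, Dave); (NULL, NULL, Raj); (NULL, NULL, NULL); (NULL, NULL, NULL)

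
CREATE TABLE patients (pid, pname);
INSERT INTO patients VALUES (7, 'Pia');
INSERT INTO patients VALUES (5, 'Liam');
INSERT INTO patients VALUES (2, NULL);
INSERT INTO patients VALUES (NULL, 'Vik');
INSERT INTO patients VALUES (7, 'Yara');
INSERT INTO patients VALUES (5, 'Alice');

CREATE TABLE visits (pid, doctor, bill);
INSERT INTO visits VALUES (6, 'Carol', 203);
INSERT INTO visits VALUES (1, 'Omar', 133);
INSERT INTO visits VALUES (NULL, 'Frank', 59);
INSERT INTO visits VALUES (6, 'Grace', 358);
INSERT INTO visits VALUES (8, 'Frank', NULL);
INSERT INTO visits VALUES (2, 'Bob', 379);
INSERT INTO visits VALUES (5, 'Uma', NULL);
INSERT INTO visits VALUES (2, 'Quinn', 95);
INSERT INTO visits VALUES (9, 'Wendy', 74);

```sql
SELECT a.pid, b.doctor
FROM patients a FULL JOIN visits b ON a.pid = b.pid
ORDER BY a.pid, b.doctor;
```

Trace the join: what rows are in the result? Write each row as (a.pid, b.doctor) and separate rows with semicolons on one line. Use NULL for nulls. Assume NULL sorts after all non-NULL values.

(2, Bob); (2, Quinn); (5, Uma); (5, Uma); (7, NULL); (7, NULL); (NULL, Carol); (NULL, Frank); (NULL, Frank); (NULL, Grace); (NULL, Omar); (NULL, Wendy); (NULL, NULL)

FULL OUTER JOIN keeps every row from both sides; unmatched rows get NULL for the other side's columns.
Matching on a.pid = b.pid. A NULL in a compared column never satisfies the condition.
Matched pairs: 4; unmatched a rows kept: 3; unmatched b rows kept: 6.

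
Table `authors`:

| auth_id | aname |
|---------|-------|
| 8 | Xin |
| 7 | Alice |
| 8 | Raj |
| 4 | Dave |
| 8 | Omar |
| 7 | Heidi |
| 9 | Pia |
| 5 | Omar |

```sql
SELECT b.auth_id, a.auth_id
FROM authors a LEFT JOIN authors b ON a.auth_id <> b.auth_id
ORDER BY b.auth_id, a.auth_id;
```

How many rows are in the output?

48

LEFT JOIN keeps every row from `authors a`; unmatched rows get NULL for `authors b`'s columns.
Matching on a.auth_id <> b.auth_id.
Matched pairs: 48; unmatched a rows kept: 0.
Total: 48 rows.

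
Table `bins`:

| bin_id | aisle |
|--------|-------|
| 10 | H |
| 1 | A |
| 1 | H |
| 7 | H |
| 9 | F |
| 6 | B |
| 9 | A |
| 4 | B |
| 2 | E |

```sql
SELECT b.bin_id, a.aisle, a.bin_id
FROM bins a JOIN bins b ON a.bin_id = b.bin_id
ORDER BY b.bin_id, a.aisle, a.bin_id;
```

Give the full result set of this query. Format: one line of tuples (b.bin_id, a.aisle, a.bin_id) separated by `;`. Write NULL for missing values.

(1, A, 1); (1, A, 1); (1, H, 1); (1, H, 1); (2, E, 2); (4, B, 4); (6, B, 6); (7, H, 7); (9, A, 9); (9, A, 9); (9, F, 9); (9, F, 9); (10, H, 10)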